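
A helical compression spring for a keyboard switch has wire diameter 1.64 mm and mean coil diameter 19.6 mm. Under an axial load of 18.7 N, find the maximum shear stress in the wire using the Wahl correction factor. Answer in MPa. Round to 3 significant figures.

237 MPa

Spring index C = D/d = 19.6/1.64 = 11.9512
K_W = (4C−1)/(4C−4) + 0.615/C = 46.805/43.805 + 0.0515 = 1.1199
τ₀ = 8FD/(πd³) = 8·18.7·19.6/(π·1.64³) = 2932.16/13.857 = 211.6 MPa
τ_max = K·τ₀ = 1.1199 × 211.6 = 236.98 MPa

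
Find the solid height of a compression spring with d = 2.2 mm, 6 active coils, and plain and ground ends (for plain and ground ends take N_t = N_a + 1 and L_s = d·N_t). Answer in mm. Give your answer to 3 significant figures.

plain and ground ends: N_t = N_a + 1 = 6 + 1 = 7
L_s = d·N_t = 2.2 × 7 = 15.4 mm

15.4 mm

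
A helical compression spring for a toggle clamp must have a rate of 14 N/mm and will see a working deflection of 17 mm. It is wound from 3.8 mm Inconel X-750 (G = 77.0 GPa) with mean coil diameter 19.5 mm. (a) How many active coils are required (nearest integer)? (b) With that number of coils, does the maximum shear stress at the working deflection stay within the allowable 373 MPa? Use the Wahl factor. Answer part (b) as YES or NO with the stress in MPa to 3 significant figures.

N_a = Gd⁴/(8D³k) = (77.0×10³)(3.8⁴)/(8·19.5³·14) = 19.33 → N_a = 19
Actual rate k = Gd⁴/(8D³·19) = 14.245 N/mm
Working load F = kδ = 14.245·17 = 242.17 N
C = 19.5/3.8 = 5.1316; K_W = (4C−1)/(4C−4)+0.615/C = 1.3014
τ_max = K_W·8FD/(πd³) = 1.3014·219.15 = 285.2 MPa
τ_max ≤ 373 MPa → acceptable

(a) 19 coils; (b) YES, τ_max = 285 MPa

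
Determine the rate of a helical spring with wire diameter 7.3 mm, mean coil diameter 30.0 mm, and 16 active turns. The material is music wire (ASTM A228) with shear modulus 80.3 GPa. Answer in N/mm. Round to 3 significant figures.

k = Gd⁴/(8D³N_a) = (80.3×10³ × 7.3⁴) / (8 × 30.0³ × 16)
  = 2.28038e+08 / 3.456e+06 = 65.983 N/mm

66.0 N/mm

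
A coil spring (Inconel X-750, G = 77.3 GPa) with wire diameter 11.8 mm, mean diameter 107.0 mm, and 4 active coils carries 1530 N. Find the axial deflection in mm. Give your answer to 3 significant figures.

k = Gd⁴/(8D³N_a) = (77.3×10³)(11.8⁴)/(8·107.0³·4) = 38.23 N/mm
δ = F/k = 1530 / 38.23 = 40.021 mm

40.0 mm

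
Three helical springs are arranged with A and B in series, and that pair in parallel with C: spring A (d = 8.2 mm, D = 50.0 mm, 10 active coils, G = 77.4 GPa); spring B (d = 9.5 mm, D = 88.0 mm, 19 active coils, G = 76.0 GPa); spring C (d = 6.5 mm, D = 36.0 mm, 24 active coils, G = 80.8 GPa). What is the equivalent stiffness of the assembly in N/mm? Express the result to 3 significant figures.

21.2 N/mm

k_A = Gd⁴/(8D³N_a) = (77.4×10³)(8.2⁴)/(8·50.0³·10) = 34.994 N/mm
k_B = Gd⁴/(8D³N_a) = (76.0×10³)(9.5⁴)/(8·88.0³·19) = 5.9761 N/mm
k_C = Gd⁴/(8D³N_a) = (80.8×10³)(6.5⁴)/(8·36.0³·24) = 16.101 N/mm
Springs A,B series: k_AB = 1/(1/34.994+1/5.9761) = 5.1044 N/mm; parallel with C: k_eq = 5.1044+16.101 = 21.206 N/mm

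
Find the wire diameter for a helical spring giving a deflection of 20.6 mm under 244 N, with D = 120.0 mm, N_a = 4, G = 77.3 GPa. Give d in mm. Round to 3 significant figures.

Required rate k = F/δ = 244/20.6 = 11.845 N/mm
d = (8D³N_a·k / G)^(1/4) = (8·120.0³·4·11.845 / (77.3×10³))^0.25
  = (8473)^0.25 = 9.5942 mm

9.59 mm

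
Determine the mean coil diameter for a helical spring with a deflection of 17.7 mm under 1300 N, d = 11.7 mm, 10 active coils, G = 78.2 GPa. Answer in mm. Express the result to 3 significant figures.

Required rate k = F/δ = 1300/17.7 = 73.446 N/mm
D = (Gd⁴/(8N_a·k))^(1/3) = (78.2×10³·11.7⁴/(8·10·73.446))^(1/3)
  = (249396)^(1/3) = 62.9453 mm

62.9 mm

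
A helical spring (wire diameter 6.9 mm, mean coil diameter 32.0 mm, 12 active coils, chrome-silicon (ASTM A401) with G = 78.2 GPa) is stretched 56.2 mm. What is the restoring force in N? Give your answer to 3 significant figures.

k = Gd⁴/(8D³N_a) = (78.2×10³)(6.9⁴)/(8·32.0³·12) = 56.348 N/mm
F = k·δ = 56.348 × 56.2 = 3166.8 N

3170 N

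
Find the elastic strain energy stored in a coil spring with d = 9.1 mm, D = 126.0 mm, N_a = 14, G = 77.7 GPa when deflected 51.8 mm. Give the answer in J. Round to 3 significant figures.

3.19 J

k = Gd⁴/(8D³N_a) = (77.7×10³)(9.1⁴)/(8·126.0³·14) = 2.3782 N/mm
U = ½kδ² = 0.5 × 2.3782 × 51.8² = 3190.7 N·mm = 3.1907 J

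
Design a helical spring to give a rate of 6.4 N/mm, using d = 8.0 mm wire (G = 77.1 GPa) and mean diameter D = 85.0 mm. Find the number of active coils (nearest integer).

10

N_a = Gd⁴/(8D³k) = (77.1×10³ × 8.0⁴)/(8 × 85.0³ × 6.4)
    = 3.15802e+08 / 3.14432e+07 = 10.04 → 10 coils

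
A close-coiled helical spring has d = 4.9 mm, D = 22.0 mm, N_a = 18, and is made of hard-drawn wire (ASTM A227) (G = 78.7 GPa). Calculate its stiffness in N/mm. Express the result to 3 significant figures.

k = Gd⁴/(8D³N_a) = (78.7×10³ × 4.9⁴) / (8 × 22.0³ × 18)
  = 4.5369e+07 / 1.53331e+06 = 29.589 N/mm

29.6 N/mm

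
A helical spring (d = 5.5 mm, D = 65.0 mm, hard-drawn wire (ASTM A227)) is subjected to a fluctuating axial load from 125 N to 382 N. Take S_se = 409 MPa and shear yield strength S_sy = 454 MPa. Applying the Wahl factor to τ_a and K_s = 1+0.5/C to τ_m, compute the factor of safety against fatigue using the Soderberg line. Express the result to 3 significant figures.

1.08

C = D/d = 65.0/5.5 = 11.8182; K_W = (4C−1)/(4C−4)+0.615/C = 1.1214; K_s = 1+0.5/C = 1.0423
F_a = (F_max−F_min)/2 = 128.5 N; F_m = (F_max+F_min)/2 = 253.5 N
τ_a = K_W·8F_aD/(πd³) = 1.1214 × 127.84 = 143.36 MPa
τ_m = K_s·8F_mD/(πd³) = 1.0423 × 252.2 = 262.87 MPa
Soderberg: 1/n_f = τ_a/S_se + τ_m/S_sy = 143.36/409 + 262.87/454 = 0.35050 + 0.57901 = 0.92951
n_f = 1/0.92951 = 1.076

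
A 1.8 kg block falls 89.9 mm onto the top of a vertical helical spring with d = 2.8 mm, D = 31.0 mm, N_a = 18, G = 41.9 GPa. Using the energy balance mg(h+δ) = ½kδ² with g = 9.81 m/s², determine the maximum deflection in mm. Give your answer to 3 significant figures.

108 mm

k = Gd⁴/(8D³N_a) = (41.9×10³)(2.8⁴)/(8·31.0³·18) = 0.60034 N/mm
W = mg = 1.8 × 9.81 = 17.658 N
½kδ² − Wδ − Wh = 0 → δ = (W + √(W² + 2kWh))/k
δ = (17.658 + √(311.8 + 1906.03))/0.60034 = (17.658 + 47.094)/0.60034 = 107.86 mm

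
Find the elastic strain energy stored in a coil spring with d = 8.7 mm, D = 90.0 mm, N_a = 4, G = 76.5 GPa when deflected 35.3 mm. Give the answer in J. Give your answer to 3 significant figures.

k = Gd⁴/(8D³N_a) = (76.5×10³)(8.7⁴)/(8·90.0³·4) = 18.787 N/mm
U = ½kδ² = 0.5 × 18.787 × 35.3² = 11705 N·mm = 11.705 J

11.7 J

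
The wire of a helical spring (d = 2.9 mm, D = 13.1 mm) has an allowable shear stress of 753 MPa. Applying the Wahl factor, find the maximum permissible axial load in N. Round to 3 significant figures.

408 N

C = D/d = 13.1/2.9 = 4.5172
K_W = (4C−1)/(4C−4) + 0.615/C = 17.069/14.069 + 0.1361 = 1.3494
τ_max = K·8FD/(πd³) → F_max = τ_allow·πd³/(8DK)
F_max = 753·π·2.9³/(8·13.1·1.3494) = 57695/141.42 = 407.98 N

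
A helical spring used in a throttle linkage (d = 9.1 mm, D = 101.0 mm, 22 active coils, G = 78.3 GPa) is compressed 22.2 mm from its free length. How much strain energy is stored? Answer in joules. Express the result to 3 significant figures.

0.730 J

k = Gd⁴/(8D³N_a) = (78.3×10³)(9.1⁴)/(8·101.0³·22) = 2.9611 N/mm
U = ½kδ² = 0.5 × 2.9611 × 22.2² = 729.67 N·mm = 0.72967 J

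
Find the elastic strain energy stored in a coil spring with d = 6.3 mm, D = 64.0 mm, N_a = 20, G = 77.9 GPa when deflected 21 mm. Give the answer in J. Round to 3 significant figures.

k = Gd⁴/(8D³N_a) = (77.9×10³)(6.3⁴)/(8·64.0³·20) = 2.9258 N/mm
U = ½kδ² = 0.5 × 2.9258 × 21² = 645.13 N·mm = 0.64513 J

0.645 J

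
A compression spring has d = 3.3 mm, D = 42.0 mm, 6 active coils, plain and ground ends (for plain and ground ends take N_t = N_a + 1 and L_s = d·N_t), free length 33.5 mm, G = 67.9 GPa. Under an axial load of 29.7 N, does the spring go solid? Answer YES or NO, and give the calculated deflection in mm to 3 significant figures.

k = Gd⁴/(8D³N_a) = (67.9×10³)(3.3⁴)/(8·42.0³·6) = 2.2643 N/mm
N_t = 7; L_s = 3.3·7 = 23.1 mm; δ_solid = L₀ − L_s = 33.5 − 23.1 = 10.4 mm
δ = F/k = 29.7/2.2643 = 13.117 mm
δ ≥ δ_solid → spring goes solid

YES, δ = 13.1 mm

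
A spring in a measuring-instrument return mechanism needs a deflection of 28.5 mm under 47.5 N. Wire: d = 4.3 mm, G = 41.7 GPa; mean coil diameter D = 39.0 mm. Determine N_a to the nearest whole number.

18

Required rate k = F/δ = 47.5/28.5 = 1.6667 N/mm
N_a = Gd⁴/(8D³k) = (41.7×10³ × 4.3⁴)/(8 × 39.0³ × 1.6667)
    = 1.42564e+07 / 790920 = 18.03 → 18 coils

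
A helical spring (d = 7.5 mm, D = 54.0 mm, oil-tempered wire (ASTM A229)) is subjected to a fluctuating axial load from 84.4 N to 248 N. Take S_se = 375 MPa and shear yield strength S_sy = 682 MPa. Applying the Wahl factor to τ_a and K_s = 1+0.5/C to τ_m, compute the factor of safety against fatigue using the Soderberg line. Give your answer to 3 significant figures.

C = D/d = 54.0/7.5 = 7.2000; K_W = (4C−1)/(4C−4)+0.615/C = 1.2064; K_s = 1+0.5/C = 1.0694
F_a = (F_max−F_min)/2 = 81.8 N; F_m = (F_max+F_min)/2 = 166.2 N
τ_a = K_W·8F_aD/(πd³) = 1.2064 × 26.663 = 32.165 MPa
τ_m = K_s·8F_mD/(πd³) = 1.0694 × 54.173 = 57.935 MPa
Soderberg: 1/n_f = τ_a/S_se + τ_m/S_sy = 32.165/375 + 57.935/682 = 0.08577 + 0.08495 = 0.17072
n_f = 1/0.17072 = 5.857

5.86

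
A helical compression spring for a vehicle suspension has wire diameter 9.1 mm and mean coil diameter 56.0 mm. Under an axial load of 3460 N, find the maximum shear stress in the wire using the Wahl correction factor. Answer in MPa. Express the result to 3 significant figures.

815 MPa

Spring index C = D/d = 56.0/9.1 = 6.1538
K_W = (4C−1)/(4C−4) + 0.615/C = 23.615/20.615 + 0.0999 = 1.2455
τ₀ = 8FD/(πd³) = 8·3460·56.0/(π·9.1³) = 1.55008e+06/2367.4 = 654.76 MPa
τ_max = K·τ₀ = 1.2455 × 654.76 = 815.47 MPa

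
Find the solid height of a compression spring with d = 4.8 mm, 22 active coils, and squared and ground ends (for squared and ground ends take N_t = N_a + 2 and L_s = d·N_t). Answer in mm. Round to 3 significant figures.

115 mm

squared and ground ends: N_t = N_a + 2 = 22 + 2 = 24
L_s = d·N_t = 4.8 × 24 = 115.2 mm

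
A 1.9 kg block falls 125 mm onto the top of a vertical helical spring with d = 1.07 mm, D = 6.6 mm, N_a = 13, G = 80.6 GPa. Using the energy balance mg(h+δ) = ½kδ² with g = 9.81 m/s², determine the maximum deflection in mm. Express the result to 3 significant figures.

42.0 mm

k = Gd⁴/(8D³N_a) = (80.6×10³)(1.07⁴)/(8·6.6³·13) = 3.5335 N/mm
W = mg = 1.9 × 9.81 = 18.639 N
½kδ² − Wδ − Wh = 0 → δ = (W + √(W² + 2kWh))/k
δ = (18.639 + √(347.41 + 16465.2))/3.5335 = (18.639 + 129.66)/3.5335 = 41.97 mm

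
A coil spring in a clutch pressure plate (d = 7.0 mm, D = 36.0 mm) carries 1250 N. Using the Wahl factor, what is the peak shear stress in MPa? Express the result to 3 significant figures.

Spring index C = D/d = 36.0/7.0 = 5.1429
K_W = (4C−1)/(4C−4) + 0.615/C = 19.571/16.571 + 0.1196 = 1.3006
τ₀ = 8FD/(πd³) = 8·1250·36.0/(π·7.0³) = 360000/1077.6 = 334.09 MPa
τ_max = K·τ₀ = 1.3006 × 334.09 = 434.52 MPa

435 MPa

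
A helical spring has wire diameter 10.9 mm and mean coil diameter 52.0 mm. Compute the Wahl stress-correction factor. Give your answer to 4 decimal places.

1.3278

C = D/d = 52.0/10.9 = 4.7706
K_W = (4C−1)/(4C−4) + 0.615/C = 18.083/15.083 + 0.1289 = 1.3278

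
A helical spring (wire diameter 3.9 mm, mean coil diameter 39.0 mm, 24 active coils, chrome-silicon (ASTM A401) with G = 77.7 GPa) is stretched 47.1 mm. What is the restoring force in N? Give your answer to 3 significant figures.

k = Gd⁴/(8D³N_a) = (77.7×10³)(3.9⁴)/(8·39.0³·24) = 1.5783 N/mm
F = k·δ = 1.5783 × 47.1 = 74.337 N

74.3 N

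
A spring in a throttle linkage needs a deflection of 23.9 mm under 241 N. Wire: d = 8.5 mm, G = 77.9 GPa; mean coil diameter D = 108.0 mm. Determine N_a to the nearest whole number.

Required rate k = F/δ = 241/23.9 = 10.084 N/mm
N_a = Gd⁴/(8D³k) = (77.9×10³ × 8.5⁴)/(8 × 108.0³ × 10.084)
    = 4.06643e+08 / 1.0162e+08 = 4.002 → 4 coils

4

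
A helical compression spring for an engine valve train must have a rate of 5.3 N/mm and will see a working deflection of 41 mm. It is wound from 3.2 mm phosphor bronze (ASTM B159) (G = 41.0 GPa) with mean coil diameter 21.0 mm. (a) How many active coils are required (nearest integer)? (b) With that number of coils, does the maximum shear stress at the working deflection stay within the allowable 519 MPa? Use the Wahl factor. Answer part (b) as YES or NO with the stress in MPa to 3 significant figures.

N_a = Gd⁴/(8D³k) = (41.0×10³)(3.2⁴)/(8·21.0³·5.3) = 10.95 → N_a = 11
Actual rate k = Gd⁴/(8D³·11) = 5.2753 N/mm
Working load F = kδ = 5.2753·41 = 216.29 N
C = 21.0/3.2 = 6.5625; K_W = (4C−1)/(4C−4)+0.615/C = 1.2285
τ_max = K_W·8FD/(πd³) = 1.2285·352.97 = 433.64 MPa
τ_max ≤ 519 MPa → acceptable

(a) 11 coils; (b) YES, τ_max = 434 MPa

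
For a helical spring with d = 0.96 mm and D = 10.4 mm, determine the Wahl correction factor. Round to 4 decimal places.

1.1330

C = D/d = 10.4/0.96 = 10.8333
K_W = (4C−1)/(4C−4) + 0.615/C = 42.333/39.333 + 0.0568 = 1.1330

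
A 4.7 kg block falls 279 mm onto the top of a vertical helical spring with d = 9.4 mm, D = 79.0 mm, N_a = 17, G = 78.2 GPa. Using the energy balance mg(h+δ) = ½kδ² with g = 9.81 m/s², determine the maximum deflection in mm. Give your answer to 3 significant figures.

k = Gd⁴/(8D³N_a) = (78.2×10³)(9.4⁴)/(8·79.0³·17) = 9.1054 N/mm
W = mg = 4.7 × 9.81 = 46.107 N
½kδ² − Wδ − Wh = 0 → δ = (W + √(W² + 2kWh))/k
δ = (46.107 + √(2125.9 + 234260))/9.1054 = (46.107 + 486.2)/9.1054 = 58.46 mm

58.5 mm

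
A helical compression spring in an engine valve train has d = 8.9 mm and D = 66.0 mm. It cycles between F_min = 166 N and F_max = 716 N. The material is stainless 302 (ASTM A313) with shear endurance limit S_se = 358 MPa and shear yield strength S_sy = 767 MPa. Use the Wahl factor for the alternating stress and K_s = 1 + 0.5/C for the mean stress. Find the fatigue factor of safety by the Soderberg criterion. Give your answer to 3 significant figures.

C = D/d = 66.0/8.9 = 7.4157; K_W = (4C−1)/(4C−4)+0.615/C = 1.1998; K_s = 1+0.5/C = 1.0674
F_a = (F_max−F_min)/2 = 275 N; F_m = (F_max+F_min)/2 = 441 N
τ_a = K_W·8F_aD/(πd³) = 1.1998 × 65.561 = 78.662 MPa
τ_m = K_s·8F_mD/(πd³) = 1.0674 × 105.14 = 112.23 MPa
Soderberg: 1/n_f = τ_a/S_se + τ_m/S_sy = 78.662/358 + 112.23/767 = 0.21973 + 0.14632 = 0.36604
n_f = 1/0.36604 = 2.732

2.73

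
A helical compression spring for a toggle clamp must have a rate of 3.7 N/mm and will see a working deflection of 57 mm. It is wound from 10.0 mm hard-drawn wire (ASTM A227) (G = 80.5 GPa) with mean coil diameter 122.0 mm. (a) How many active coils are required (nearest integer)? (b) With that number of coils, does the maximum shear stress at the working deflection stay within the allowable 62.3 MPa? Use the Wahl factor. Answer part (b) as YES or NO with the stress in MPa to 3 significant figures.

N_a = Gd⁴/(8D³k) = (80.5×10³)(10.0⁴)/(8·122.0³·3.7) = 14.98 → N_a = 15
Actual rate k = Gd⁴/(8D³·15) = 3.6943 N/mm
Working load F = kδ = 3.6943·57 = 210.58 N
C = 122.0/10.0 = 12.2000; K_W = (4C−1)/(4C−4)+0.615/C = 1.1174
τ_max = K_W·8FD/(πd³) = 1.1174·65.42 = 73.099 MPa
τ_max > 62.3 MPa → exceeds allowable

(a) 15 coils; (b) NO, τ_max = 73.1 MPa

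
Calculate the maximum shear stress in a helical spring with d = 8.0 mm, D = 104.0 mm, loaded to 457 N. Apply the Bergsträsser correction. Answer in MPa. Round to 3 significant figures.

Spring index C = D/d = 104.0/8.0 = 13.0000
K_B = (4C+2)/(4C−3) = 54.000/49.000 = 1.1020
τ₀ = 8FD/(πd³) = 8·457·104.0/(π·8.0³) = 380224/1608.5 = 236.38 MPa
τ_max = K·τ₀ = 1.1020 × 236.38 = 260.51 MPa

261 MPa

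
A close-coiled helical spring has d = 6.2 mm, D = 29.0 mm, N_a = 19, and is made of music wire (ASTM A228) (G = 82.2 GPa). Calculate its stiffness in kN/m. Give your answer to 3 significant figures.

32.8 kN/m

k = Gd⁴/(8D³N_a) = (82.2×10³ × 6.2⁴) / (8 × 29.0³ × 19)
  = 1.21461e+08 / 3.70713e+06 = 32.764 N/mm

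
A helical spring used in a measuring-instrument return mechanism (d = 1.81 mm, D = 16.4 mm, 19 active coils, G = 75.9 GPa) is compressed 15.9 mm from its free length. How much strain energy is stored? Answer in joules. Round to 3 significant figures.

k = Gd⁴/(8D³N_a) = (75.9×10³)(1.81⁴)/(8·16.4³·19) = 1.215 N/mm
U = ½kδ² = 0.5 × 1.215 × 15.9² = 153.58 N·mm = 0.15358 J

0.154 J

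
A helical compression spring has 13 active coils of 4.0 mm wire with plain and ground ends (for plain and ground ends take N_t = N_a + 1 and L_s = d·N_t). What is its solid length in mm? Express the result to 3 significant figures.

56.0 mm

plain and ground ends: N_t = N_a + 1 = 13 + 1 = 14
L_s = d·N_t = 4.0 × 14 = 56 mm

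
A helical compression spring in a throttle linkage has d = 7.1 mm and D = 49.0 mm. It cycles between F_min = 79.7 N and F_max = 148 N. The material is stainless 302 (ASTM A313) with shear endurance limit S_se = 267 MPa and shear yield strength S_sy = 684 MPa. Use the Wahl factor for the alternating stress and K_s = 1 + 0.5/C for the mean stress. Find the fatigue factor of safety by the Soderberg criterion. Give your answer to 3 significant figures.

8.59

C = D/d = 49.0/7.1 = 6.9014; K_W = (4C−1)/(4C−4)+0.615/C = 1.2162; K_s = 1+0.5/C = 1.0724
F_a = (F_max−F_min)/2 = 34.15 N; F_m = (F_max+F_min)/2 = 113.85 N
τ_a = K_W·8F_aD/(πd³) = 1.2162 × 11.906 = 14.48 MPa
τ_m = K_s·8F_mD/(πd³) = 1.0724 × 39.691 = 42.567 MPa
Soderberg: 1/n_f = τ_a/S_se + τ_m/S_sy = 14.48/267 + 42.567/684 = 0.05423 + 0.06223 = 0.11646
n_f = 1/0.11646 = 8.586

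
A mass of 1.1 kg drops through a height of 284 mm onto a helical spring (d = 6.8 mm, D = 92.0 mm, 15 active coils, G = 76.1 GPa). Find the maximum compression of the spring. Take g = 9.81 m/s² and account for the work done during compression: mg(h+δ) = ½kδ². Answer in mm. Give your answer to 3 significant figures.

k = Gd⁴/(8D³N_a) = (76.1×10³)(6.8⁴)/(8·92.0³·15) = 1.7413 N/mm
W = mg = 1.1 × 9.81 = 10.791 N
½kδ² − Wδ − Wh = 0 → δ = (W + √(W² + 2kWh))/k
δ = (10.791 + √(116.45 + 10673))/1.7413 = (10.791 + 103.87)/1.7413 = 65.849 mm

65.8 mm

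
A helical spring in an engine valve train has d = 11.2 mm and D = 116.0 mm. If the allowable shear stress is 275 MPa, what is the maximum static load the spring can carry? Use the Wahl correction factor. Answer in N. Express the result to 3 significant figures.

1150 N

C = D/d = 116.0/11.2 = 10.3571
K_W = (4C−1)/(4C−4) + 0.615/C = 40.429/37.429 + 0.0594 = 1.1395
τ_max = K·8FD/(πd³) → F_max = τ_allow·πd³/(8DK)
F_max = 275·π·11.2³/(8·116.0·1.1395) = 1.2138e+06/1057.5 = 1147.8 N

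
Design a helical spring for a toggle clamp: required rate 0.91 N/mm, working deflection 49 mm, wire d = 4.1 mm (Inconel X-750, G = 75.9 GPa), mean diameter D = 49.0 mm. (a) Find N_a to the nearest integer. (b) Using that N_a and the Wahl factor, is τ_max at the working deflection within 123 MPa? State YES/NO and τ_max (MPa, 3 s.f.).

N_a = Gd⁴/(8D³k) = (75.9×10³)(4.1⁴)/(8·49.0³·0.91) = 25.04 → N_a = 25
Actual rate k = Gd⁴/(8D³·25) = 0.9115 N/mm
Working load F = kδ = 0.9115·49 = 44.664 N
C = 49.0/4.1 = 11.9512; K_W = (4C−1)/(4C−4)+0.615/C = 1.1199
τ_max = K_W·8FD/(πd³) = 1.1199·80.861 = 90.56 MPa
τ_max ≤ 123 MPa → acceptable

(a) 25 coils; (b) YES, τ_max = 90.6 MPa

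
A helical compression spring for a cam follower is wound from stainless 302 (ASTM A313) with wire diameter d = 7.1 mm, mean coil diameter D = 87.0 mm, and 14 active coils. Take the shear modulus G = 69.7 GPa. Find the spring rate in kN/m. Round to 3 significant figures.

k = Gd⁴/(8D³N_a) = (69.7×10³ × 7.1⁴) / (8 × 87.0³ × 14)
  = 1.77119e+08 / 7.37523e+07 = 2.4015 N/mm

2.40 kN/m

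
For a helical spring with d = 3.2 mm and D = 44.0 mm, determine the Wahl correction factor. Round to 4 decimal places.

C = D/d = 44.0/3.2 = 13.7500
K_W = (4C−1)/(4C−4) + 0.615/C = 54.000/51.000 + 0.0447 = 1.1036

1.1036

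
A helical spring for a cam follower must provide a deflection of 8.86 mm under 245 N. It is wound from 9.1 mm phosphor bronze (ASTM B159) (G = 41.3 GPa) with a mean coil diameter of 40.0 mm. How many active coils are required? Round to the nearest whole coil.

Required rate k = F/δ = 245/8.86 = 27.652 N/mm
N_a = Gd⁴/(8D³k) = (41.3×10³ × 9.1⁴)/(8 × 40.0³ × 27.652)
    = 2.83215e+08 / 1.4158e+07 = 20 → 20 coils

20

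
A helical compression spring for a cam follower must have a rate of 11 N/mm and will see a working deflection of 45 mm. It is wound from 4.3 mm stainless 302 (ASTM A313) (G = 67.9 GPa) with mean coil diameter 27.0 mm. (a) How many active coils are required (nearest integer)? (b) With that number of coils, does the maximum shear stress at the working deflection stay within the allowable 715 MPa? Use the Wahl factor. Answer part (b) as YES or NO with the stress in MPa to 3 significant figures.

(a) 13 coils; (b) YES, τ_max = 547 MPa

N_a = Gd⁴/(8D³k) = (67.9×10³)(4.3⁴)/(8·27.0³·11) = 13.4 → N_a = 13
Actual rate k = Gd⁴/(8D³·13) = 11.34 N/mm
Working load F = kδ = 11.34·45 = 510.31 N
C = 27.0/4.3 = 6.2791; K_W = (4C−1)/(4C−4)+0.615/C = 1.2400
τ_max = K_W·8FD/(πd³) = 1.2400·441.3 = 547.21 MPa
τ_max ≤ 715 MPa → acceptable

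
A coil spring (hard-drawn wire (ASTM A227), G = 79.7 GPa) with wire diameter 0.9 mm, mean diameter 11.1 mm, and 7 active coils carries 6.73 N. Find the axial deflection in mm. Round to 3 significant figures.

9.86 mm

k = Gd⁴/(8D³N_a) = (79.7×10³)(0.9⁴)/(8·11.1³·7) = 0.68277 N/mm
δ = F/k = 6.73 / 0.68277 = 9.857 mm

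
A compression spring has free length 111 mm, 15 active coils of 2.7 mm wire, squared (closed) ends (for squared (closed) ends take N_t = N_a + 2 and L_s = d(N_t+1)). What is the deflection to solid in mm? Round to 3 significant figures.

N_t = 17; L_s = 2.7·18 = 48.6 mm
δ_solid = L₀ − L_s = 111 − 48.6 = 62.4 mm

62.4 mm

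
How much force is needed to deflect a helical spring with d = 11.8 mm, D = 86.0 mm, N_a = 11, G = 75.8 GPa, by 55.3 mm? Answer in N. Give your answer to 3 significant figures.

k = Gd⁴/(8D³N_a) = (75.8×10³)(11.8⁴)/(8·86.0³·11) = 26.255 N/mm
F = k·δ = 26.255 × 55.3 = 1451.9 N

1450 N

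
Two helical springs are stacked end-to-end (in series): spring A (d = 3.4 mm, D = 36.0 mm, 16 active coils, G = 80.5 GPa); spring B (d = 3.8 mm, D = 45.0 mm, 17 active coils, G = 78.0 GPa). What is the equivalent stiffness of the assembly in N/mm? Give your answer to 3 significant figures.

0.759 N/mm

k_A = Gd⁴/(8D³N_a) = (80.5×10³)(3.4⁴)/(8·36.0³·16) = 1.8013 N/mm
k_B = Gd⁴/(8D³N_a) = (78.0×10³)(3.8⁴)/(8·45.0³·17) = 1.3124 N/mm
Series: 1/k_eq = 1/1.8013 + 1/1.3124 = 1.3171; k_eq = 0.75923 N/mm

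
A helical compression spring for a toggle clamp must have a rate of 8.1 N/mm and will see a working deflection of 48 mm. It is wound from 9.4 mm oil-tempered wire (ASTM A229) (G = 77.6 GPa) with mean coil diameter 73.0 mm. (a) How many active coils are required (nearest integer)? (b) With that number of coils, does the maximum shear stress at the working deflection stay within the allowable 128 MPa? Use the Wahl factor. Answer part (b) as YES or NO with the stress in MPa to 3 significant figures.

(a) 24 coils; (b) YES, τ_max = 104 MPa

N_a = Gd⁴/(8D³k) = (77.6×10³)(9.4⁴)/(8·73.0³·8.1) = 24.03 → N_a = 24
Actual rate k = Gd⁴/(8D³·24) = 8.1115 N/mm
Working load F = kδ = 8.1115·48 = 389.35 N
C = 73.0/9.4 = 7.7660; K_W = (4C−1)/(4C−4)+0.615/C = 1.1900
τ_max = K_W·8FD/(πd³) = 1.1900·87.141 = 103.7 MPa
τ_max ≤ 128 MPa → acceptable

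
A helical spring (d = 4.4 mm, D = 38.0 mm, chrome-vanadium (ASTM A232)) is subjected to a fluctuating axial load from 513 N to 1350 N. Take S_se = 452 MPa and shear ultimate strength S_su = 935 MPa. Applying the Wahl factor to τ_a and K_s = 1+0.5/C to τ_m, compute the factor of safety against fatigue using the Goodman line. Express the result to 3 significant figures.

C = D/d = 38.0/4.4 = 8.6364; K_W = (4C−1)/(4C−4)+0.615/C = 1.1694; K_s = 1+0.5/C = 1.0579
F_a = (F_max−F_min)/2 = 418.5 N; F_m = (F_max+F_min)/2 = 931.5 N
τ_a = K_W·8F_aD/(πd³) = 1.1694 × 475.4 = 555.95 MPa
τ_m = K_s·8F_mD/(πd³) = 1.0579 × 1058.2 = 1119.4 MPa
Goodman: 1/n_f = τ_a/S_se + τ_m/S_su = 555.95/452 + 1119.4/935 = 1.22997 + 1.19723 = 2.4272
n_f = 1/2.4272 = 0.412

0.412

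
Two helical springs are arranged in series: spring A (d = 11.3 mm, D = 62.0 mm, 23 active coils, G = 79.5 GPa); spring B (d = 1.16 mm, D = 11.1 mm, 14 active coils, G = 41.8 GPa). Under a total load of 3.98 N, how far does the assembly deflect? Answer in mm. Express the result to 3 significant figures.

8.19 mm

k_A = Gd⁴/(8D³N_a) = (79.5×10³)(11.3⁴)/(8·62.0³·23) = 29.559 N/mm
k_B = Gd⁴/(8D³N_a) = (41.8×10³)(1.16⁴)/(8·11.1³·14) = 0.49411 N/mm
Series: 1/k_eq = 1/29.559 + 1/0.49411 = 2.0577; k_eq = 0.48598 N/mm
δ = F/k_eq = 3.98/0.48598 = 8.1896 mm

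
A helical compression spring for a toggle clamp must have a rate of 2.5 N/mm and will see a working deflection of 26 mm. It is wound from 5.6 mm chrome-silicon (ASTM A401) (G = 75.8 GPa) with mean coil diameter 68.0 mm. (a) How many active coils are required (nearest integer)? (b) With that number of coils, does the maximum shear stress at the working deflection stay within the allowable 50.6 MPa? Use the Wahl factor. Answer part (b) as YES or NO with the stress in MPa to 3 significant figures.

N_a = Gd⁴/(8D³k) = (75.8×10³)(5.6⁴)/(8·68.0³·2.5) = 11.85 → N_a = 12
Actual rate k = Gd⁴/(8D³·12) = 2.4696 N/mm
Working load F = kδ = 2.4696·26 = 64.209 N
C = 68.0/5.6 = 12.1429; K_W = (4C−1)/(4C−4)+0.615/C = 1.1180
τ_max = K_W·8FD/(πd³) = 1.1180·63.311 = 70.779 MPa
τ_max > 50.6 MPa → exceeds allowable

(a) 12 coils; (b) NO, τ_max = 70.8 MPa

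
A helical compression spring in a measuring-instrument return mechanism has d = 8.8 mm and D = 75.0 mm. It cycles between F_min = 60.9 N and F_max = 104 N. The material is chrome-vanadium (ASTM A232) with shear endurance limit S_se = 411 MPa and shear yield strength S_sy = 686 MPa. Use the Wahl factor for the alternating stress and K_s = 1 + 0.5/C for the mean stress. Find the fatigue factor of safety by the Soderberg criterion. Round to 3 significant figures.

C = D/d = 75.0/8.8 = 8.5227; K_W = (4C−1)/(4C−4)+0.615/C = 1.1719; K_s = 1+0.5/C = 1.0587
F_a = (F_max−F_min)/2 = 21.55 N; F_m = (F_max+F_min)/2 = 82.45 N
τ_a = K_W·8F_aD/(πd³) = 1.1719 × 6.0395 = 7.0774 MPa
τ_m = K_s·8F_mD/(πd³) = 1.0587 × 23.107 = 24.463 MPa
Soderberg: 1/n_f = τ_a/S_se + τ_m/S_sy = 7.0774/411 + 24.463/686 = 0.01722 + 0.03566 = 0.05288
n_f = 1/0.05288 = 18.91

18.9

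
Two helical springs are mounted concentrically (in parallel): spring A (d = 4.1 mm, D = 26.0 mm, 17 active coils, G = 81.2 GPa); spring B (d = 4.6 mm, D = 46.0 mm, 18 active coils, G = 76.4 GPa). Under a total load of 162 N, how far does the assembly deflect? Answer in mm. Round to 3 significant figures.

13.5 mm

k_A = Gd⁴/(8D³N_a) = (81.2×10³)(4.1⁴)/(8·26.0³·17) = 9.5991 N/mm
k_B = Gd⁴/(8D³N_a) = (76.4×10³)(4.6⁴)/(8·46.0³·18) = 2.4406 N/mm
Parallel: k_eq = 9.5991 + 2.4406 = 12.04 N/mm
δ = F/k_eq = 162/12.04 = 13.455 mm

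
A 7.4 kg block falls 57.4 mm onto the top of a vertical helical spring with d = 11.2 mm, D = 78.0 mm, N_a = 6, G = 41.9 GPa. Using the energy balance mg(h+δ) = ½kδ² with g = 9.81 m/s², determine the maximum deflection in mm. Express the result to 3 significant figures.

k = Gd⁴/(8D³N_a) = (41.9×10³)(11.2⁴)/(8·78.0³·6) = 28.944 N/mm
W = mg = 7.4 × 9.81 = 72.594 N
½kδ² − Wδ − Wh = 0 → δ = (W + √(W² + 2kWh))/k
δ = (72.594 + √(5269.9 + 241215))/28.944 = (72.594 + 496.47)/28.944 = 19.661 mm

19.7 mm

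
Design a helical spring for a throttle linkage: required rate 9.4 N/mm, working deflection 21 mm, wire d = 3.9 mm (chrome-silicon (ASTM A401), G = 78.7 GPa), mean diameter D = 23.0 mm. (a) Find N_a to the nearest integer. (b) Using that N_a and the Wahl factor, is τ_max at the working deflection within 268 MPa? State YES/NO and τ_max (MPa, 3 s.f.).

N_a = Gd⁴/(8D³k) = (78.7×10³)(3.9⁴)/(8·23.0³·9.4) = 19.9 → N_a = 20
Actual rate k = Gd⁴/(8D³·20) = 9.3525 N/mm
Working load F = kδ = 9.3525·21 = 196.4 N
C = 23.0/3.9 = 5.8974; K_W = (4C−1)/(4C−4)+0.615/C = 1.2574
τ_max = K_W·8FD/(πd³) = 1.2574·193.92 = 243.84 MPa
τ_max ≤ 268 MPa → acceptable

(a) 20 coils; (b) YES, τ_max = 244 MPa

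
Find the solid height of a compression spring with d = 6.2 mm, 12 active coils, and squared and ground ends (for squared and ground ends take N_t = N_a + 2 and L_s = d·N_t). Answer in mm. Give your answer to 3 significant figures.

86.8 mm

squared and ground ends: N_t = N_a + 2 = 12 + 2 = 14
L_s = d·N_t = 6.2 × 14 = 86.8 mm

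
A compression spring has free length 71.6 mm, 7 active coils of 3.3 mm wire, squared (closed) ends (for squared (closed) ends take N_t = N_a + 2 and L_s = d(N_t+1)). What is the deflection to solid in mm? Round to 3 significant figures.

38.6 mm

N_t = 9; L_s = 3.3·10 = 33 mm
δ_solid = L₀ − L_s = 71.6 − 33 = 38.6 mm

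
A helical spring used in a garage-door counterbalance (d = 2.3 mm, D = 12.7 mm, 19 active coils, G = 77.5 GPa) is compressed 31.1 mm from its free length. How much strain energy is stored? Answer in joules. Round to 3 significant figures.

3.37 J

k = Gd⁴/(8D³N_a) = (77.5×10³)(2.3⁴)/(8·12.7³·19) = 6.9656 N/mm
U = ½kδ² = 0.5 × 6.9656 × 31.1² = 3368.6 N·mm = 3.3686 J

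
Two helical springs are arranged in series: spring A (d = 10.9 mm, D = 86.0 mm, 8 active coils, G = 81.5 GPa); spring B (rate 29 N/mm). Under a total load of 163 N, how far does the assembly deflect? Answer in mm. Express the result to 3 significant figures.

k_A = Gd⁴/(8D³N_a) = (81.5×10³)(10.9⁴)/(8·86.0³·8) = 28.261 N/mm
Series: 1/k_eq = 1/28.261 + 1/29 = 0.069867; k_eq = 14.313 N/mm
δ = F/k_eq = 163/14.313 = 11.388 mm

11.4 mm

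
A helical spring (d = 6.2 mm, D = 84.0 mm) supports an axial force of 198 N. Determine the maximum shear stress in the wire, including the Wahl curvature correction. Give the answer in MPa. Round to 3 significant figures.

196 MPa

Spring index C = D/d = 84.0/6.2 = 13.5484
K_W = (4C−1)/(4C−4) + 0.615/C = 53.194/50.194 + 0.0454 = 1.1052
τ₀ = 8FD/(πd³) = 8·198·84.0/(π·6.2³) = 133056/748.73 = 177.71 MPa
τ_max = K·τ₀ = 1.1052 × 177.71 = 196.4 MPa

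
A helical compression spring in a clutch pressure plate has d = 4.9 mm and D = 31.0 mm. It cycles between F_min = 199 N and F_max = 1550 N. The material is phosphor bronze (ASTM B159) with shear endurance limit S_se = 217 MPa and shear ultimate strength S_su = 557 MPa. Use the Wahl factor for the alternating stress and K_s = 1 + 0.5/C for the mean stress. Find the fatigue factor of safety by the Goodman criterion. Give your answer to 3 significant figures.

C = D/d = 31.0/4.9 = 6.3265; K_W = (4C−1)/(4C−4)+0.615/C = 1.2380; K_s = 1+0.5/C = 1.0790
F_a = (F_max−F_min)/2 = 675.5 N; F_m = (F_max+F_min)/2 = 874.5 N
τ_a = K_W·8F_aD/(πd³) = 1.2380 × 453.25 = 561.13 MPa
τ_m = K_s·8F_mD/(πd³) = 1.0790 × 586.78 = 633.15 MPa
Goodman: 1/n_f = τ_a/S_se + τ_m/S_su = 561.13/217 + 633.15/557 = 2.58586 + 1.13672 = 3.7226
n_f = 1/3.7226 = 0.2686

0.269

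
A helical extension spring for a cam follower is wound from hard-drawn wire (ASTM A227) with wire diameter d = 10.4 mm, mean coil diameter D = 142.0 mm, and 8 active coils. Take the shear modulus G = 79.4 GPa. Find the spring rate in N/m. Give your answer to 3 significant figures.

k = Gd⁴/(8D³N_a) = (79.4×10³ × 10.4⁴) / (8 × 142.0³ × 8)
  = 9.28868e+08 / 1.8325e+08 = 5.0688 N/mm = 5068.8 N/m

5070 N/m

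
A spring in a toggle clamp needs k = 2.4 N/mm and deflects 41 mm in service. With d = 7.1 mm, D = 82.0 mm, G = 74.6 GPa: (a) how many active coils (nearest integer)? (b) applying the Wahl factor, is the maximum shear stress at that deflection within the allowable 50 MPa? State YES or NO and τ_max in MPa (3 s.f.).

N_a = Gd⁴/(8D³k) = (74.6×10³)(7.1⁴)/(8·82.0³·2.4) = 17.91 → N_a = 18
Actual rate k = Gd⁴/(8D³·18) = 2.3876 N/mm
Working load F = kδ = 2.3876·41 = 97.893 N
C = 82.0/7.1 = 11.5493; K_W = (4C−1)/(4C−4)+0.615/C = 1.1243
τ_max = K_W·8FD/(πd³) = 1.1243·57.112 = 64.214 MPa
τ_max > 50 MPa → exceeds allowable

(a) 18 coils; (b) NO, τ_max = 64.2 MPa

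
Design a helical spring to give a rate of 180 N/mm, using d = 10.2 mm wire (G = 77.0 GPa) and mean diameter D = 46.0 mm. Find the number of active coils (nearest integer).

N_a = Gd⁴/(8D³k) = (77.0×10³ × 10.2⁴)/(8 × 46.0³ × 180)
    = 8.33473e+08 / 1.40164e+08 = 5.946 → 6 coils

6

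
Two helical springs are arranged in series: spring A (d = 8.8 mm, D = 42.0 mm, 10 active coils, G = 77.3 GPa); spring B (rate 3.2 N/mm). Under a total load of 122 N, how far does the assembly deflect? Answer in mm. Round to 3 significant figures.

k_A = Gd⁴/(8D³N_a) = (77.3×10³)(8.8⁴)/(8·42.0³·10) = 78.212 N/mm
Series: 1/k_eq = 1/78.212 + 1/3.2 = 0.32529; k_eq = 3.0742 N/mm
δ = F/k_eq = 122/3.0742 = 39.685 mm

39.7 mm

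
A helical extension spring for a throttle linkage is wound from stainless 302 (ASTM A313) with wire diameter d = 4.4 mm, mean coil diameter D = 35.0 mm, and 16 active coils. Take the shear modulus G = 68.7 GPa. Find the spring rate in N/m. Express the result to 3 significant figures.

k = Gd⁴/(8D³N_a) = (68.7×10³ × 4.4⁴) / (8 × 35.0³ × 16)
  = 2.57494e+07 / 5.488e+06 = 4.6919 N/mm = 4691.9 N/m

4690 N/m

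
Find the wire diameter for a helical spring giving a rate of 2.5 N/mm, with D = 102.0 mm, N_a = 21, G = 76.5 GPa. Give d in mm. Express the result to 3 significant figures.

8.74 mm

d = (8D³N_a·k / G)^(1/4) = (8·102.0³·21·2.5 / (76.5×10³))^0.25
  = (5826.2)^0.25 = 8.7367 mm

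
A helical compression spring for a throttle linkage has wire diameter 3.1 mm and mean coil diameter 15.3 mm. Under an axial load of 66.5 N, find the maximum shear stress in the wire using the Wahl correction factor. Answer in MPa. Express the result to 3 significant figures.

Spring index C = D/d = 15.3/3.1 = 4.9355
K_W = (4C−1)/(4C−4) + 0.615/C = 18.742/15.742 + 0.1246 = 1.3152
τ₀ = 8FD/(πd³) = 8·66.5·15.3/(π·3.1³) = 8139.6/93.591 = 86.97 MPa
τ_max = K·τ₀ = 1.3152 × 86.97 = 114.38 MPa

114 MPa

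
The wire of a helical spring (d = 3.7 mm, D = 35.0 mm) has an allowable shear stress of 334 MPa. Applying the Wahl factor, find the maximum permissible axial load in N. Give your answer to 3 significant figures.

C = D/d = 35.0/3.7 = 9.4595
K_W = (4C−1)/(4C−4) + 0.615/C = 36.838/33.838 + 0.0650 = 1.1537
τ_max = K·8FD/(πd³) → F_max = τ_allow·πd³/(8DK)
F_max = 334·π·3.7³/(8·35.0·1.1537) = 53150/323.03 = 164.54 N

165 N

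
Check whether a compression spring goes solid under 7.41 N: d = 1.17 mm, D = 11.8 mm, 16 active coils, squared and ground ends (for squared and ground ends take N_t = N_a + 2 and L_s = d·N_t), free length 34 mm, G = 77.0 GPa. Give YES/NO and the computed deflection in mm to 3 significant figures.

NO, δ = 10.8 mm

k = Gd⁴/(8D³N_a) = (77.0×10³)(1.17⁴)/(8·11.8³·16) = 0.68609 N/mm
N_t = 18; L_s = 1.17·18 = 21.06 mm; δ_solid = L₀ − L_s = 34 − 21.06 = 12.94 mm
δ = F/k = 7.41/0.68609 = 10.8 mm
δ < δ_solid → spring does not go solid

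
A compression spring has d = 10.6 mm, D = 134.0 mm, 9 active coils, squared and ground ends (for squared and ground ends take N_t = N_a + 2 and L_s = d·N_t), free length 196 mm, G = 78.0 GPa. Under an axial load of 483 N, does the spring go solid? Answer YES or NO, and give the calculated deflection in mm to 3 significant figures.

k = Gd⁴/(8D³N_a) = (78.0×10³)(10.6⁴)/(8·134.0³·9) = 5.6842 N/mm
N_t = 11; L_s = 10.6·11 = 116.6 mm; δ_solid = L₀ − L_s = 196 − 116.6 = 79.4 mm
δ = F/k = 483/5.6842 = 84.972 mm
δ ≥ δ_solid → spring goes solid

YES, δ = 85.0 mm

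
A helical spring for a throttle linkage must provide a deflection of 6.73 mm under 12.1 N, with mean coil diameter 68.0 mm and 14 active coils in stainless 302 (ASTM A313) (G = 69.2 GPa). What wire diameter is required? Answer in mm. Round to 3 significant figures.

Required rate k = F/δ = 12.1/6.73 = 1.7979 N/mm
d = (8D³N_a·k / G)^(1/4) = (8·68.0³·14·1.7979 / (69.2×10³))^0.25
  = (914.97)^0.25 = 5.4999 mm

5.50 mm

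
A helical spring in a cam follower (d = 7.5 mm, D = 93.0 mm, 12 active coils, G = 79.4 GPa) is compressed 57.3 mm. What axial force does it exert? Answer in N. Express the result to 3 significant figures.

k = Gd⁴/(8D³N_a) = (79.4×10³)(7.5⁴)/(8·93.0³·12) = 3.2535 N/mm
F = k·δ = 3.2535 × 57.3 = 186.42 N

186 N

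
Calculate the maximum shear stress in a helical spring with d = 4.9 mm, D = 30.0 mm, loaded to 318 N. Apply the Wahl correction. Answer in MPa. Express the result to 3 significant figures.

257 MPa

Spring index C = D/d = 30.0/4.9 = 6.1224
K_W = (4C−1)/(4C−4) + 0.615/C = 23.490/20.490 + 0.1004 = 1.2469
τ₀ = 8FD/(πd³) = 8·318·30.0/(π·4.9³) = 76320/369.61 = 206.49 MPa
τ_max = K·τ₀ = 1.2469 × 206.49 = 257.47 MPa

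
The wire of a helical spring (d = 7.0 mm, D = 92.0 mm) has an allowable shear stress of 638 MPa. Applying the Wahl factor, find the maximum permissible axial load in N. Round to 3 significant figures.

843 N

C = D/d = 92.0/7.0 = 13.1429
K_W = (4C−1)/(4C−4) + 0.615/C = 51.571/48.571 + 0.0468 = 1.1086
τ_max = K·8FD/(πd³) → F_max = τ_allow·πd³/(8DK)
F_max = 638·π·7.0³/(8·92.0·1.1086) = 6.8749e+05/815.9 = 842.61 N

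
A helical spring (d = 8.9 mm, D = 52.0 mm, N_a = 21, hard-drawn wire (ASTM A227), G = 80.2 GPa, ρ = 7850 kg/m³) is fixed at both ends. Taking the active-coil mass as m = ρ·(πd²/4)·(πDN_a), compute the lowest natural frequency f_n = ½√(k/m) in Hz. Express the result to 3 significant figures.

k = Gd⁴/(8D³N_a) = (80.2×10³)(8.9⁴)/(8·52.0³·21) = 21.302 N/mm = 21302 N/m
Wire length L = πDN_a = π·52.0·21 = 3430.6 mm
m = ρ·(πd²/4)·L = 7850 × 62.211×10⁻⁶ m² × 3.4306 m = 1.6754 kg
f_n = ½√(k/m) = 0.5·√(21302/1.6754) = 0.5·√(12715) = 56.38 Hz

56.4 Hz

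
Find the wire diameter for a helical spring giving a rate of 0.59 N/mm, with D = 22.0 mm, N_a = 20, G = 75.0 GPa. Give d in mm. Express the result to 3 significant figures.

d = (8D³N_a·k / G)^(1/4) = (8·22.0³·20·0.59 / (75.0×10³))^0.25
  = (13.402)^0.25 = 1.9134 mm

1.91 mm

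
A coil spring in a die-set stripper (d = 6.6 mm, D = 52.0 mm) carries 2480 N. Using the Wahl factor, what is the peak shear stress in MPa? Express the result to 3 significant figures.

Spring index C = D/d = 52.0/6.6 = 7.8788
K_W = (4C−1)/(4C−4) + 0.615/C = 30.515/27.515 + 0.0781 = 1.1871
τ₀ = 8FD/(πd³) = 8·2480·52.0/(π·6.6³) = 1.03168e+06/903.2 = 1142.3 MPa
τ_max = K·τ₀ = 1.1871 × 1142.3 = 1356 MPa

1360 MPa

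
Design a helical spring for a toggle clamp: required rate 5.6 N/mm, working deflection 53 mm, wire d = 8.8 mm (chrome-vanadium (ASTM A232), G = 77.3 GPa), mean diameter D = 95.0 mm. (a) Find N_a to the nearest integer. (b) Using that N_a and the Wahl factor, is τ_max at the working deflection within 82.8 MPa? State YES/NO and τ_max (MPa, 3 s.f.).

(a) 12 coils; (b) NO, τ_max = 120 MPa

N_a = Gd⁴/(8D³k) = (77.3×10³)(8.8⁴)/(8·95.0³·5.6) = 12.07 → N_a = 12
Actual rate k = Gd⁴/(8D³·12) = 5.6321 N/mm
Working load F = kδ = 5.6321·53 = 298.5 N
C = 95.0/8.8 = 10.7955; K_W = (4C−1)/(4C−4)+0.615/C = 1.1335
τ_max = K_W·8FD/(πd³) = 1.1335·105.96 = 120.11 MPa
τ_max > 82.8 MPa → exceeds allowable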